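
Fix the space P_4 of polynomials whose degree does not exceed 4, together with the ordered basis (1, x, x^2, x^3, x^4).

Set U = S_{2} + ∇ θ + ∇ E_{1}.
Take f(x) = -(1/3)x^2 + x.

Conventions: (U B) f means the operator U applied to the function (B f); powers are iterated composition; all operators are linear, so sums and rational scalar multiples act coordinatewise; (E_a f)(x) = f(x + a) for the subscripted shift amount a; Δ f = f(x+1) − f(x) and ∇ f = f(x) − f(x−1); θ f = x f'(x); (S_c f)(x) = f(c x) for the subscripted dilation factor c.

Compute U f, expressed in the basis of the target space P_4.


g(x) = -(4/3)x^2 + 7/3

S_{2} f = -(4/3)x^2 + 2x
θ f = -(2/3)x^2 + x
∇ θ f = -(4/3)x + 5/3
E_{1} f = -(1/3)x^2 + (1/3)x + 2/3
∇ E_{1} f = -(2/3)x + 2/3
(S_{2} + ∇ θ + ∇ E_{1}) f = -(4/3)x^2 + 7/3


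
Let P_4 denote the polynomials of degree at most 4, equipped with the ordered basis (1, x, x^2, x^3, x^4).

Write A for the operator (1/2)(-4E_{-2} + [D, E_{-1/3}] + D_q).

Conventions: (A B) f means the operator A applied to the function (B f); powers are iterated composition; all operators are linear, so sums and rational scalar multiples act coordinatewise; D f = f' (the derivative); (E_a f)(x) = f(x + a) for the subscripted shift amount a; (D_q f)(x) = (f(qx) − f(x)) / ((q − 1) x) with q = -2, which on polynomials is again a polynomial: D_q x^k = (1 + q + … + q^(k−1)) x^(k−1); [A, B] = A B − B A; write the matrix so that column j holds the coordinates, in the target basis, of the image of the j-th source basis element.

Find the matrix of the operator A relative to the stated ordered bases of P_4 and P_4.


the matrix is [[-2, 9/2, -8, 16, -32]; [0, -2, 15/2, -24, 64]; [0, 0, -2, 27/2, -48]; [0, 0, 0, -2, 27/2]; [0, 0, 0, 0, -2]] (rows listed top to bottom)

image of 1: -2
image of x: -2x + 9/2
image of x^2: -2x^2 + (15/2)x - 8
image of x^3: -2x^3 + (27/2)x^2 - 24x + 16
image of x^4: -2x^4 + (27/2)x^3 - 48x^2 + 64x - 32
each image's coordinates form column j of the matrix


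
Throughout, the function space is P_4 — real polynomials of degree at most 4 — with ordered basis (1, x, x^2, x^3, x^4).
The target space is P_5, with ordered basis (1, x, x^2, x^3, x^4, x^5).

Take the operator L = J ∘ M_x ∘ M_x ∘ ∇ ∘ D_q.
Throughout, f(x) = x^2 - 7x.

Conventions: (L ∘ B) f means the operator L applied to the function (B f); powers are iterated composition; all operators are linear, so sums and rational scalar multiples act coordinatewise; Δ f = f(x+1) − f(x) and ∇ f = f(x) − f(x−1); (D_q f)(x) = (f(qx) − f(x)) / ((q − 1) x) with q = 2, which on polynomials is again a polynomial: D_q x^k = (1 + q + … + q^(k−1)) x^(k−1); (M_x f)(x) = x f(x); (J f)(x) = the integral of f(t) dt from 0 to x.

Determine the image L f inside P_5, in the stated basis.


g(x) = x^3

D_q f = 3x - 7
∇ D_q f = 3
M_x (∇ ∘ D_q) f = 3x
M_x M_x (∇ ∘ D_q) f = 3x^2
J (M_x ∘ M_x) (∇ ∘ D_q) f = x^3


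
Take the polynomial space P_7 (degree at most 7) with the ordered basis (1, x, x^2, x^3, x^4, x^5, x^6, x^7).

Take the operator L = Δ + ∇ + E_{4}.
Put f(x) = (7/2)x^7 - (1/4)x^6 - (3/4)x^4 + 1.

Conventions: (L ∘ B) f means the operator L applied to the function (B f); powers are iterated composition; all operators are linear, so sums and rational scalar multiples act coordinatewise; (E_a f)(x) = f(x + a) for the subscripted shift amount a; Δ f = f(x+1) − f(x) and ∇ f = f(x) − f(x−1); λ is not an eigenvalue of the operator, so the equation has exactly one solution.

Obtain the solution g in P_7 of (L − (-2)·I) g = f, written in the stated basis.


write g with unknown coordinates in the stated basis and equate coefficients in (L − (-2)·I) g = f
solving from the highest basis element down gives g = (7/6)x^7 - (197/12)x^6 + (199/3)x^5 - (2983/12)x^4 + (19708/9)x^3 - 7143x^2 + (86809/9)x - 44404/3
check: L g = (7/6)x^7 + (391/12)x^6 - (398/3)x^5 + (5957/12)x^4 - (39416/9)x^3 + 14286x^2 - (173618/9)x + 88811/3
so L g − (-2)·g = (7/2)x^7 - (1/4)x^6 - (3/4)x^4 + 1 = f ✓

the result is g(x) = (7/6)x^7 - (197/12)x^6 + (199/3)x^5 - (2983/12)x^4 + (19708/9)x^3 - 7143x^2 + (86809/9)x - 44404/3


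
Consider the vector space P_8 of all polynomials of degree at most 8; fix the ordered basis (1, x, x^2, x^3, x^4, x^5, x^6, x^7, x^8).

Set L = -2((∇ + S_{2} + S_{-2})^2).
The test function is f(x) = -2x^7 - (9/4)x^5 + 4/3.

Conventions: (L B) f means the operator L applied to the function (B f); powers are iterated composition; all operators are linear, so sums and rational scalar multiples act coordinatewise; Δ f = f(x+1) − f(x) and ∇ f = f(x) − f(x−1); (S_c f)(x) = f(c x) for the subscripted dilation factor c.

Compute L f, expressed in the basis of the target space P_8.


∇ f = -14x^6 + 42x^5 - (325/4)x^4 + (185/2)x^3 - (129/2)x^2 + (101/4)x - 17/4
S_{2} f = -256x^7 - 72x^5 + 4/3
S_{-2} f = 256x^7 + 72x^5 + 4/3
(∇ + S_{2} + S_{-2}) f = -14x^6 + 42x^5 - (325/4)x^4 + (185/2)x^3 - (129/2)x^2 + (101/4)x - 19/12
∇ (∇ + S_{2} + S_{-2}) f = -84x^5 + 420x^4 - 1025x^3 + 1395x^2 - (2051/2)x + 639/2
S_{2} (∇ + S_{2} + S_{-2}) f = -896x^6 + 1344x^5 - 1300x^4 + 740x^3 - 258x^2 + (101/2)x - 19/12
S_{-2} (∇ + S_{2} + S_{-2}) f = -896x^6 - 1344x^5 - 1300x^4 - 740x^3 - 258x^2 - (101/2)x - 19/12
(∇ + S_{2} + S_{-2}) (∇ + S_{2} + S_{-2}) f = -1792x^6 - 84x^5 - 2180x^4 - 1025x^3 + 879x^2 - (2051/2)x + 949/3
(-2((∇ + S_{2} + S_{-2})^2)) f = 3584x^6 + 168x^5 + 4360x^4 + 2050x^3 - 1758x^2 + 2051x - 1898/3

the image equals g(x) = 3584x^6 + 168x^5 + 4360x^4 + 2050x^3 - 1758x^2 + 2051x - 1898/3


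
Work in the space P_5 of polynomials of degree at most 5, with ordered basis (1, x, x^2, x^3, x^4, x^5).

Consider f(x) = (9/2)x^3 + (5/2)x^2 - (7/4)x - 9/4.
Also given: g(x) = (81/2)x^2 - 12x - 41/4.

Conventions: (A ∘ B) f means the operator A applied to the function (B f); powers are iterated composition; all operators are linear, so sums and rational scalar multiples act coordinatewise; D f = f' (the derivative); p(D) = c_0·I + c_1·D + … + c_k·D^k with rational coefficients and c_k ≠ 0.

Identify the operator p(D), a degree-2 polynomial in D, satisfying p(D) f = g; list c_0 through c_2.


D^0 f = (9/2)x^3 + (5/2)x^2 - (7/4)x - 9/4
D^1 f = (27/2)x^2 + 5x - 7/4
D^2 f = 27x + 5
matching coefficients of g against c_0 f + c_1 Df + … from the top degree down determines the c_i
solution: c_0 = 0, c_1 = 3, c_2 = -1

p(D) = 3·D − D^2, i.e. c_0 = 0, c_1 = 3, c_2 = -1


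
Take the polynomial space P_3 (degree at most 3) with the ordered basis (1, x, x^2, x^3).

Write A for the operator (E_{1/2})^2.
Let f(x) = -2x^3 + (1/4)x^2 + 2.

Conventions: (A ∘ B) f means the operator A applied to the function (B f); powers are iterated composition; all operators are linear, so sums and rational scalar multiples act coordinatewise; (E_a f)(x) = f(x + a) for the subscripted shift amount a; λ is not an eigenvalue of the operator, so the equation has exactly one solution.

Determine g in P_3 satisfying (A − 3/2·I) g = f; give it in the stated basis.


write g with unknown coordinates in the stated basis and equate coefficients in (A − 3/2·I) g = f
solving from the highest basis element down gives g = 4x^3 + (47/2)x^2 + 118x + 287
check: A g = 4x^3 + (71/2)x^2 + 177x + 865/2
so A g − 3/2·g = -2x^3 + (1/4)x^2 + 2 = f ✓

the result is g(x) = 4x^3 + (47/2)x^2 + 118x + 287


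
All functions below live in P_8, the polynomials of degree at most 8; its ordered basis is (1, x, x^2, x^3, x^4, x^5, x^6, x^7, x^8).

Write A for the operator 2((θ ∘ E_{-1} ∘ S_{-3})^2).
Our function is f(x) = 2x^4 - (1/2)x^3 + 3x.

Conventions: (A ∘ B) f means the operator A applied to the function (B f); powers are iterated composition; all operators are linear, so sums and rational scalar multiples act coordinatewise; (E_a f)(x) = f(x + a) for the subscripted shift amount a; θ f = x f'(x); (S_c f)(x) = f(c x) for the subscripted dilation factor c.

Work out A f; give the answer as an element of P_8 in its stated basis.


S_{-3} f = 162x^4 + (27/2)x^3 - 9x
E_{-1} S_{-3} f = 162x^4 - (1269/2)x^3 + (1863/2)x^2 - (1233/2)x + 315/2
θ E_{-1} S_{-3} f = 648x^4 - (3807/2)x^3 + 1863x^2 - (1233/2)x
S_{-3} (θ ∘ E_{-1} ∘ S_{-3}) f = 52488x^4 + (102789/2)x^3 + 16767x^2 + (3699/2)x
E_{-1} S_{-3} (θ ∘ E_{-1} ∘ S_{-3}) f = 52488x^4 - (317115/2)x^3 + (355023/2)x^2 - 87453x + 16011
θ E_{-1} S_{-3} (θ ∘ E_{-1} ∘ S_{-3}) f = 209952x^4 - (951345/2)x^3 + 355023x^2 - 87453x
(2((θ ∘ E_{-1} ∘ S_{-3})^2)) f = 419904x^4 - 951345x^3 + 710046x^2 - 174906x

g(x) = 419904x^4 - 951345x^3 + 710046x^2 - 174906x


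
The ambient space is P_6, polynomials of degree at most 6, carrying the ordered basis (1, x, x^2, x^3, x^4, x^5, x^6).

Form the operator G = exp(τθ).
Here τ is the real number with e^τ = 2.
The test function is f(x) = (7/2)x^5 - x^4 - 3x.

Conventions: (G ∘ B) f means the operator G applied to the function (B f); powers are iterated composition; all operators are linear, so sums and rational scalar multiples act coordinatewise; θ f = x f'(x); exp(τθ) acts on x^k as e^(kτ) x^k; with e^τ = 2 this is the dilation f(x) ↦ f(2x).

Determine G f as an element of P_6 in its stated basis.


exp(τθ) x^k = e^(kτ) x^k; with e^τ = 2 this sends x^k to 2^k x^k
x ↦ 2 x
x^4 ↦ 16 x^4
x^5 ↦ 32 x^5
applying this coordinatewise to f: exp(τθ) f = 112x^5 - 16x^4 - 6x

the image equals g(x) = 112x^5 - 16x^4 - 6x


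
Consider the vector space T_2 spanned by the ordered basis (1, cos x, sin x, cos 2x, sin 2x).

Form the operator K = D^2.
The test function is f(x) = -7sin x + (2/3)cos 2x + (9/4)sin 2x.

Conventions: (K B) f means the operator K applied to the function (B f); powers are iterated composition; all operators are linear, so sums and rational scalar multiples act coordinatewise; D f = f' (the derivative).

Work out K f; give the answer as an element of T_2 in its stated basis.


the result is g(x) = 7sin x - (8/3)cos 2x - 9sin 2x

D f = -7cos x + (9/2)cos 2x - (4/3)sin 2x
D D f = 7sin x - (8/3)cos 2x - 9sin 2x


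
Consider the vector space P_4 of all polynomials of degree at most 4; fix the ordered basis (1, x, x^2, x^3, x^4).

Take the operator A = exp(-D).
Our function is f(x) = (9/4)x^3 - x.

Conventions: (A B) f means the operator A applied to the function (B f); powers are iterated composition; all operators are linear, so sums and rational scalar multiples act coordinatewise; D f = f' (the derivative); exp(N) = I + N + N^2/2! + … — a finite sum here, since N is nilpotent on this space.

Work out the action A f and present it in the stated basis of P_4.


g(x) = (9/4)x^3 - (27/4)x^2 + (23/4)x - 5/4

order-1 term: -(27/4)x^2 + 1
order-2 term: (27/4)x
order-3 term: -9/4
the series for exp(-D) f terminates at order 3
exp(-D) f = (9/4)x^3 - (27/4)x^2 + (23/4)x - 5/4


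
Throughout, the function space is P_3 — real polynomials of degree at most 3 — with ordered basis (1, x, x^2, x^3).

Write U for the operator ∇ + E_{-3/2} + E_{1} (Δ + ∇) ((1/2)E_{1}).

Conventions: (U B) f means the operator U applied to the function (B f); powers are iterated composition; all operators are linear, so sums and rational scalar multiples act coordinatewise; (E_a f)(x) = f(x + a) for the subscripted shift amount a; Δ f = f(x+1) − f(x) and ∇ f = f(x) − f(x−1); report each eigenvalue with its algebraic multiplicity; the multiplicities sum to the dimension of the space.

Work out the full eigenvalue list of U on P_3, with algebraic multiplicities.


image of 1: 1
image of x: x + 1/2
image of x^2: x^2 + x + 21/4
image of x^3: x^3 + (3/2)x^2 + (63/4)x + 85/8
the matrix is upper triangular; its diagonal is (1, 1, 1, 1)
for a triangular matrix the eigenvalues are the diagonal entries, with algebraic multiplicity their repetition count

λ = 1 (multiplicity 4)


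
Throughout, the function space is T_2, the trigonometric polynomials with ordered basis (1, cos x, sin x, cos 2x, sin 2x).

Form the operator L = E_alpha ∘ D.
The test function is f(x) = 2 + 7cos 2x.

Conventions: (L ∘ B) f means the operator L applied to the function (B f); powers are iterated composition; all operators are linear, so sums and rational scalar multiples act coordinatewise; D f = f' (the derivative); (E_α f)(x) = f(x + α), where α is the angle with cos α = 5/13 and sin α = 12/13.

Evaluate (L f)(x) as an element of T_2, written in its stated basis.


D f = -14sin 2x
E_alpha D f = -(1680/169)cos 2x + (1666/169)sin 2x

g(x) = -(1680/169)cos 2x + (1666/169)sin 2x


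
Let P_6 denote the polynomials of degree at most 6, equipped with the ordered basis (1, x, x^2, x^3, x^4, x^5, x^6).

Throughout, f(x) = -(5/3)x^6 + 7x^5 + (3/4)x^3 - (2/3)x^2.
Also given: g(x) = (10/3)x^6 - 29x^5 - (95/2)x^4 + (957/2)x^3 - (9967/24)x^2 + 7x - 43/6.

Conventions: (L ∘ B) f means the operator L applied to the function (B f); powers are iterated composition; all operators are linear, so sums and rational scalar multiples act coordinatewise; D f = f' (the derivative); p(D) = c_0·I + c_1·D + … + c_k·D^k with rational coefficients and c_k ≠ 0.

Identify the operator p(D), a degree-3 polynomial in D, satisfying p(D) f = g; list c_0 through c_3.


D^0 f = -(5/3)x^6 + 7x^5 + (3/4)x^3 - (2/3)x^2
D^1 f = -10x^5 + 35x^4 + (9/4)x^2 - (4/3)x
D^2 f = -50x^4 + 140x^3 + (9/2)x - 4/3
D^3 f = -200x^3 + 420x^2 + 9/2
matching coefficients of g against c_0 f + c_1 Df + … from the top degree down determines the c_i
solution: c_0 = -2, c_1 = 3/2, c_2 = 2, c_3 = -1

c_0 = -2, c_1 = 3/2, c_2 = 2, c_3 = -1


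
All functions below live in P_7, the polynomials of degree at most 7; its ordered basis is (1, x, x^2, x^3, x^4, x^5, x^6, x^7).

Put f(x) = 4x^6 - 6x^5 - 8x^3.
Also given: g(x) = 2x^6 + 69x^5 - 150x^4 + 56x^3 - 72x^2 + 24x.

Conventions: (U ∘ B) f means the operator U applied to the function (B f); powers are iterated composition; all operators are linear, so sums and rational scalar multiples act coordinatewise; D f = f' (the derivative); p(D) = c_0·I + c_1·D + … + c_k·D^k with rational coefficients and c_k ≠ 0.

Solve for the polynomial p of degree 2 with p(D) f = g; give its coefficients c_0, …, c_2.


D^0 f = 4x^6 - 6x^5 - 8x^3
D^1 f = 24x^5 - 30x^4 - 24x^2
D^2 f = 120x^4 - 120x^3 - 48x
matching coefficients of g against c_0 f + c_1 Df + … from the top degree down determines the c_i
solution: c_0 = 1/2, c_1 = 3, c_2 = -1/2

c_0 = 1/2, c_1 = 3, c_2 = -1/2


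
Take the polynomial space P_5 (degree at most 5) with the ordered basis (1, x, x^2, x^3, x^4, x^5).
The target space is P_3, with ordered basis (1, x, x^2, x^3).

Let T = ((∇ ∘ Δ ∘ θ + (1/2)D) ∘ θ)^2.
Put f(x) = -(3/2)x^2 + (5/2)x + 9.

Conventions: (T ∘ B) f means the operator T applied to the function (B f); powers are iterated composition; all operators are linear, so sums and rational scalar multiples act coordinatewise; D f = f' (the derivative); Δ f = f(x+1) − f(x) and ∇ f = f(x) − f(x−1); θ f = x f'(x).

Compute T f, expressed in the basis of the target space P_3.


θ f = -3x^2 + (5/2)x
θ θ f = -6x^2 + (5/2)x
Δ θ θ f = -12x - 7/2
∇ Δ θ θ f = -12
D θ f = -6x + 5/2
((1/2)D) θ f = -3x + 5/4
(∇ ∘ Δ ∘ θ + (1/2)D) θ f = -3x - 43/4
θ ((∇ ∘ Δ ∘ θ + (1/2)D) ∘ θ) f = -3x
θ θ ((∇ ∘ Δ ∘ θ + (1/2)D) ∘ θ) f = -3x
Δ θ θ ((∇ ∘ Δ ∘ θ + (1/2)D) ∘ θ) f = -3
∇ Δ θ θ ((∇ ∘ Δ ∘ θ + (1/2)D) ∘ θ) f = 0
D θ ((∇ ∘ Δ ∘ θ + (1/2)D) ∘ θ) f = -3
((1/2)D) θ ((∇ ∘ Δ ∘ θ + (1/2)D) ∘ θ) f = -3/2
(∇ ∘ Δ ∘ θ + (1/2)D) θ ((∇ ∘ Δ ∘ θ + (1/2)D) ∘ θ) f = -3/2

g(x) = -3/2


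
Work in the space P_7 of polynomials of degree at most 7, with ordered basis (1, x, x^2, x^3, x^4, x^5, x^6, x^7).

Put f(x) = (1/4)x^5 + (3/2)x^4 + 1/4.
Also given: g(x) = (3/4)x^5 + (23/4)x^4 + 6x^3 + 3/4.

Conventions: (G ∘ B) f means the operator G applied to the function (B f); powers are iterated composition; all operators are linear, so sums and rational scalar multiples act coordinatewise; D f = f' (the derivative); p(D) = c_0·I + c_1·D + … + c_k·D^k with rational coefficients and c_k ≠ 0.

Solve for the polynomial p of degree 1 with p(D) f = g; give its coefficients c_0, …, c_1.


p(D) = 3·I + D, i.e. c_0 = 3, c_1 = 1

D^0 f = (1/4)x^5 + (3/2)x^4 + 1/4
D^1 f = (5/4)x^4 + 6x^3
matching coefficients of g against c_0 f + c_1 Df + … from the top degree down determines the c_i
solution: c_0 = 3, c_1 = 1


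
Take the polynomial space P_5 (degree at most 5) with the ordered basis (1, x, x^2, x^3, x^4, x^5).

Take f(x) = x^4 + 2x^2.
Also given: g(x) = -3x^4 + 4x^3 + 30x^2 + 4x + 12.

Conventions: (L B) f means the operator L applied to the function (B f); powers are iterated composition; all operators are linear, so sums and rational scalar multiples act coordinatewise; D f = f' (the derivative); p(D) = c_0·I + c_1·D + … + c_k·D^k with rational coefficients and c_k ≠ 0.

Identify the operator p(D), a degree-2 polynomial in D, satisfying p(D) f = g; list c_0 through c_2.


D^0 f = x^4 + 2x^2
D^1 f = 4x^3 + 4x
D^2 f = 12x^2 + 4
matching coefficients of g against c_0 f + c_1 Df + … from the top degree down determines the c_i
solution: c_0 = -3, c_1 = 1, c_2 = 3

c_0 = -3, c_1 = 1, c_2 = 3


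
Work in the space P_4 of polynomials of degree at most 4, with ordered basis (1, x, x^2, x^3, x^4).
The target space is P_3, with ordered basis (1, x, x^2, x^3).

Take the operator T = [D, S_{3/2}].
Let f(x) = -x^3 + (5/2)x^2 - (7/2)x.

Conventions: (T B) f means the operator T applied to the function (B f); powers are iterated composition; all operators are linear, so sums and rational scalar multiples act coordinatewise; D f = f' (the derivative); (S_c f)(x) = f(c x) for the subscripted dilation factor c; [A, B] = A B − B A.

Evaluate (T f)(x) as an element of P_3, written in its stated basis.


the result is g(x) = -(27/8)x^2 + (15/4)x - 7/4

S_{3/2} f = -(27/8)x^3 + (45/8)x^2 - (21/4)x
D S_{3/2} f = -(81/8)x^2 + (45/4)x - 21/4
D f = -3x^2 + 5x - 7/2
S_{3/2} D f = -(27/4)x^2 + (15/2)x - 7/2
[D, S_{3/2}] f = -(27/8)x^2 + (15/4)x - 7/4


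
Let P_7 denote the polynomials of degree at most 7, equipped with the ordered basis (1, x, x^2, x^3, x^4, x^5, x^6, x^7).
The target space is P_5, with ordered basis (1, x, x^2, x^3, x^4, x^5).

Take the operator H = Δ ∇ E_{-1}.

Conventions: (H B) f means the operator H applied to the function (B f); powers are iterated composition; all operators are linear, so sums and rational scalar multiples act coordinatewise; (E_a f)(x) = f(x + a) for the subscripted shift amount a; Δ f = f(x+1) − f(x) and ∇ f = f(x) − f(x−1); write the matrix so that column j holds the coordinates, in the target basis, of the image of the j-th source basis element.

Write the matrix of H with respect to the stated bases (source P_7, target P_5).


the matrix is [[0, 0, 2, -6, 14, -30, 62, -126]; [0, 0, 0, 6, -24, 70, -180, 434]; [0, 0, 0, 0, 12, -60, 210, -630]; [0, 0, 0, 0, 0, 20, -120, 490]; [0, 0, 0, 0, 0, 0, 30, -210]; [0, 0, 0, 0, 0, 0, 0, 42]] (rows listed top to bottom)

image of 1: 0
image of x: 0
image of x^2: 2
image of x^3: 6x - 6
image of x^4: 12x^2 - 24x + 14
image of x^5: 20x^3 - 60x^2 + 70x - 30
image of x^6: 30x^4 - 120x^3 + 210x^2 - 180x + 62
image of x^7: 42x^5 - 210x^4 + 490x^3 - 630x^2 + 434x - 126
each image's coordinates form column j of the matrix


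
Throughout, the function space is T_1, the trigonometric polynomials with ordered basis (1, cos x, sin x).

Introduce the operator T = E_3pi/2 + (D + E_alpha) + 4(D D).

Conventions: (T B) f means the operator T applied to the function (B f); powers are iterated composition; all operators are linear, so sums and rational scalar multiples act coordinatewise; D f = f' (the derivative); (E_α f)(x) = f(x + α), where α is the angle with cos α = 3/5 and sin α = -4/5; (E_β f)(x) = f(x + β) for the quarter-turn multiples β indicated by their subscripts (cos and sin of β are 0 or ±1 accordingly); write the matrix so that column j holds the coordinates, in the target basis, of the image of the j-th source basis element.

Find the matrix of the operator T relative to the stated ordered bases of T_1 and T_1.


the matrix is [[2, 0, 0]; [0, -17/5, -4/5]; [0, 4/5, -17/5]] (rows listed top to bottom)

image of 1: 2
image of cos x: -(17/5)cos x + (4/5)sin x
image of sin x: -(4/5)cos x - (17/5)sin x
each image's coordinates form column j of the matrix


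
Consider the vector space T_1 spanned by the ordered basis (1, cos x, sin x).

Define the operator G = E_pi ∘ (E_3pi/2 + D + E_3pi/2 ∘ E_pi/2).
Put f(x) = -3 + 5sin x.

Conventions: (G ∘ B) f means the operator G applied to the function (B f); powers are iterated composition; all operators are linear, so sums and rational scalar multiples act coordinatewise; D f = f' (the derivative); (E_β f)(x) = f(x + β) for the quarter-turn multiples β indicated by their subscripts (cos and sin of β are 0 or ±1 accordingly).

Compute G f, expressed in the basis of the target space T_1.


E_3pi/2 f = -3 - 5cos x
D f = 5cos x
E_pi/2 f = -3 + 5cos x
E_3pi/2 E_pi/2 f = -3 + 5sin x
(E_3pi/2 + D + E_3pi/2 ∘ E_pi/2) f = -6 + 5sin x
E_pi (E_3pi/2 + D + E_3pi/2 ∘ E_pi/2) f = -6 - 5sin x

the result is g(x) = -6 - 5sin x


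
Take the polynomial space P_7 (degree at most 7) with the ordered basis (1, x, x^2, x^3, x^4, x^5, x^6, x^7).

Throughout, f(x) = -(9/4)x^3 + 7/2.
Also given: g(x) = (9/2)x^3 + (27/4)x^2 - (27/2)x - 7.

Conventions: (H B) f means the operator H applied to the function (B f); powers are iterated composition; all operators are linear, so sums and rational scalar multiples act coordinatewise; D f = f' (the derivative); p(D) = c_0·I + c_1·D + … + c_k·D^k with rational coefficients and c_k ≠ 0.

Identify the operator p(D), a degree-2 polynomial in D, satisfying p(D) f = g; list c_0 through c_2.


p(D) = -2·I − D + D^2, i.e. c_0 = -2, c_1 = -1, c_2 = 1

D^0 f = -(9/4)x^3 + 7/2
D^1 f = -(27/4)x^2
D^2 f = -(27/2)x
matching coefficients of g against c_0 f + c_1 Df + … from the top degree down determines the c_i
solution: c_0 = -2, c_1 = -1, c_2 = 1


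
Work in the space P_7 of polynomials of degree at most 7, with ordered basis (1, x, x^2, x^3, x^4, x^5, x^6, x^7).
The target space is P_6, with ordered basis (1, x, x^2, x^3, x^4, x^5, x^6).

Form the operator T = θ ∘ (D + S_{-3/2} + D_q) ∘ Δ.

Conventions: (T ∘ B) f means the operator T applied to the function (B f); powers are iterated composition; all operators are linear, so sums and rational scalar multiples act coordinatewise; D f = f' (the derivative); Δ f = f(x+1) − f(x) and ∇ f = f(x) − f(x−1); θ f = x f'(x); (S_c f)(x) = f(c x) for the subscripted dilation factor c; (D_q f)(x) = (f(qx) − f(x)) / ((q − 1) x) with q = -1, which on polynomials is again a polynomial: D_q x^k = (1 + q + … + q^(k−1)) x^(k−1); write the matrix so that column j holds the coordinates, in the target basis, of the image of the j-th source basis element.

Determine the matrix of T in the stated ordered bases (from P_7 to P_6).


image of 1: 0
image of x: 0
image of x^2: -3x
image of x^3: (27/2)x^2 + (3/2)x
image of x^4: -(81/2)x^3 + 59x^2 + 6x
image of x^5: (405/4)x^4 - (165/4)x^3 + 125x^2 + (25/2)x
image of x^6: -(3645/16)x^5 + (1791/4)x^4 - (45/2)x^3 + (455/2)x^2 + 21x
image of x^7: (15309/32)x^6 - (18795/32)x^5 + (4851/4)x^4 + (525/8)x^3 + (749/2)x^2 + (63/2)x
each image's coordinates form column j of the matrix

the matrix is [[0, 0, 0, 0, 0, 0, 0, 0]; [0, 0, -3, 3/2, 6, 25/2, 21, 63/2]; [0, 0, 0, 27/2, 59, 125, 455/2, 749/2]; [0, 0, 0, 0, -81/2, -165/4, -45/2, 525/8]; [0, 0, 0, 0, 0, 405/4, 1791/4, 4851/4]; [0, 0, 0, 0, 0, 0, -3645/16, -18795/32]; [0, 0, 0, 0, 0, 0, 0, 15309/32]] (rows listed top to bottom)


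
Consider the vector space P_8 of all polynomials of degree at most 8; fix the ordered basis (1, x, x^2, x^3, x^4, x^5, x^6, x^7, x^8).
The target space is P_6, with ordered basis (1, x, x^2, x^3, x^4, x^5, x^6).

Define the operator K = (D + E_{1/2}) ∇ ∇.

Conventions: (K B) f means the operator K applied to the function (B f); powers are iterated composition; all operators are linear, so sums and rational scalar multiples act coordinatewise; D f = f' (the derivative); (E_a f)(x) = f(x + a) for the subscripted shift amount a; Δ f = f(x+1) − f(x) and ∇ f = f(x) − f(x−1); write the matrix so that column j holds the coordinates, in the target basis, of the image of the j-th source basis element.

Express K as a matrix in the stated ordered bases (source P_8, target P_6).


the matrix is [[0, 0, 2, 3, -19, 125/2, -1349/8, 6671/16, -7859/8]; [0, 0, 0, 6, 12, -95, 375, -9443/8, 6671/2]; [0, 0, 0, 0, 12, 30, -285, 2625/2, -9443/2]; [0, 0, 0, 0, 0, 20, 60, -665, 3500]; [0, 0, 0, 0, 0, 0, 30, 105, -1330]; [0, 0, 0, 0, 0, 0, 0, 42, 168]; [0, 0, 0, 0, 0, 0, 0, 0, 56]] (rows listed top to bottom)

image of 1: 0
image of x: 0
image of x^2: 2
image of x^3: 6x + 3
image of x^4: 12x^2 + 12x - 19
image of x^5: 20x^3 + 30x^2 - 95x + 125/2
image of x^6: 30x^4 + 60x^3 - 285x^2 + 375x - 1349/8
image of x^7: 42x^5 + 105x^4 - 665x^3 + (2625/2)x^2 - (9443/8)x + 6671/16
image of x^8: 56x^6 + 168x^5 - 1330x^4 + 3500x^3 - (9443/2)x^2 + (6671/2)x - 7859/8
each image's coordinates form column j of the matrix


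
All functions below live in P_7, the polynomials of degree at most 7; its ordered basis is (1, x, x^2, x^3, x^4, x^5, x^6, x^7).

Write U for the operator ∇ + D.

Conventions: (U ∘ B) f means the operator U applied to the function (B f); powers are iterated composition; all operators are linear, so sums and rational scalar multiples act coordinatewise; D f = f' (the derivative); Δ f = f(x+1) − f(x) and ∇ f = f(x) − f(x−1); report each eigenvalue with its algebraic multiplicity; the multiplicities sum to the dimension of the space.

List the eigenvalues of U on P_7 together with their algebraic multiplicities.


image of 1: 0
image of x: 2
image of x^2: 4x - 1
image of x^3: 6x^2 - 3x + 1
image of x^4: 8x^3 - 6x^2 + 4x - 1
image of x^5: 10x^4 - 10x^3 + 10x^2 - 5x + 1
image of x^6: 12x^5 - 15x^4 + 20x^3 - 15x^2 + 6x - 1
image of x^7: 14x^6 - 21x^5 + 35x^4 - 35x^3 + 21x^2 - 7x + 1
the matrix is upper triangular; its diagonal is (0, 0, 0, 0, 0, 0, 0, 0)
for a triangular matrix the eigenvalues are the diagonal entries, with algebraic multiplicity their repetition count

λ = 0 (multiplicity 8)


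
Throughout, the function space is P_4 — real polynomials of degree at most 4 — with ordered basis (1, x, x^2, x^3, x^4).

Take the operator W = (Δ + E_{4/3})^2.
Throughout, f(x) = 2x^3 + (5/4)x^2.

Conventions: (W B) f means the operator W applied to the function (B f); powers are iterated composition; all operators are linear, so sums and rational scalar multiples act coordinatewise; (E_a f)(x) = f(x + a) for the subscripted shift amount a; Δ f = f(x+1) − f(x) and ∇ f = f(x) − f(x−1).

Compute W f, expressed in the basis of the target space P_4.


the result is g(x) = 2x^3 + (117/4)x^2 + (331/3)x + 3019/27

Δ f = 6x^2 + (17/2)x + 13/4
E_{4/3} f = 2x^3 + (37/4)x^2 + 14x + 188/27
(Δ + E_{4/3}) f = 2x^3 + (61/4)x^2 + (45/2)x + 1103/108
Δ (Δ + E_{4/3}) f = 6x^2 + (73/2)x + 159/4
E_{4/3} (Δ + E_{4/3}) f = 2x^3 + (93/4)x^2 + (443/6)x + 7783/108
(Δ + E_{4/3}) (Δ + E_{4/3}) f = 2x^3 + (117/4)x^2 + (331/3)x + 3019/27


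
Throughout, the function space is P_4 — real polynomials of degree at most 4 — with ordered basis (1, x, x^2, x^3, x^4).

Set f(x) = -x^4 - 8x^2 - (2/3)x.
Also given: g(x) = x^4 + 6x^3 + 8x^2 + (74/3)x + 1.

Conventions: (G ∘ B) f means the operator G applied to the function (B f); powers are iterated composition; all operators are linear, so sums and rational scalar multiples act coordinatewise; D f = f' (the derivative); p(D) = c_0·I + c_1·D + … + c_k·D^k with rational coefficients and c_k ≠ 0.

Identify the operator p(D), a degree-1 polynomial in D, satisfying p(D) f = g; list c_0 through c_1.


D^0 f = -x^4 - 8x^2 - (2/3)x
D^1 f = -4x^3 - 16x - 2/3
matching coefficients of g against c_0 f + c_1 Df + … from the top degree down determines the c_i
solution: c_0 = -1, c_1 = -3/2

p(D) = -I − (3/2)·D, i.e. c_0 = -1, c_1 = -3/2


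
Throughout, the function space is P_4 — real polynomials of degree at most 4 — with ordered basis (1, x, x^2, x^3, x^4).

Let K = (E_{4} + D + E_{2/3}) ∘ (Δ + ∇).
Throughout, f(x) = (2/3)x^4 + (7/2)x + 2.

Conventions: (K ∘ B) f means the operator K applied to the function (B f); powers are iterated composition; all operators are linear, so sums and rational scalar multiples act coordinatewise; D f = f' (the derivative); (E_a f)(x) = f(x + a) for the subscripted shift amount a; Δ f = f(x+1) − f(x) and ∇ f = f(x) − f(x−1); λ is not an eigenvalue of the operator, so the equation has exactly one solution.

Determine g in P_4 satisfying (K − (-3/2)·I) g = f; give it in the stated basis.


the result is g(x) = (4/9)x^4 - (128/27)x^3 - (64/27)x^2 + (8765/81)x - 67628/729

write g with unknown coordinates in the stated basis and equate coefficients in (K − (-3/2)·I) g = f
solving from the highest basis element down gives g = (4/9)x^4 - (128/27)x^3 - (64/27)x^2 + (8765/81)x - 67628/729
check: K g = (64/9)x^3 + (32/9)x^2 - (4288/27)x + 34300/243
so K g − (-3/2)·g = (2/3)x^4 + (7/2)x + 2 = f ✓


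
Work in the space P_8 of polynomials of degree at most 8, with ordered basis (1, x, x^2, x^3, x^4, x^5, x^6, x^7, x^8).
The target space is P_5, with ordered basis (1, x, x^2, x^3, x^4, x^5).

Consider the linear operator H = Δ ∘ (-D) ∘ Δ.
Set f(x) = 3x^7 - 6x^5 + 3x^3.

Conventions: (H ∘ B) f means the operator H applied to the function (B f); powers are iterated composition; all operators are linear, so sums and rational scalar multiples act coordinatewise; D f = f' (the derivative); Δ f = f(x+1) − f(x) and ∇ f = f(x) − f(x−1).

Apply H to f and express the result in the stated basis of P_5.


the result is g(x) = -630x^4 - 2520x^3 - 4050x^2 - 3060x - 900

Δ f = 21x^6 + 63x^5 + 75x^4 + 45x^3 + 12x^2
D Δ f = 126x^5 + 315x^4 + 300x^3 + 135x^2 + 24x
(-D) Δ f = -126x^5 - 315x^4 - 300x^3 - 135x^2 - 24x
Δ (-D) Δ f = -630x^4 - 2520x^3 - 4050x^2 - 3060x - 900


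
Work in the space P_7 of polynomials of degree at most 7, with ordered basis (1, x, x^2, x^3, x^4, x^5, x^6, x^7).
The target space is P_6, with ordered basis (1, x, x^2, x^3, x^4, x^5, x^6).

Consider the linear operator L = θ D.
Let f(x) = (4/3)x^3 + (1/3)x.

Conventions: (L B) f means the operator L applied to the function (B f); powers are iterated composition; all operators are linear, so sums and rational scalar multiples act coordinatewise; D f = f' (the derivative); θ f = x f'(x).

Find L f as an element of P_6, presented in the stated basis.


the image equals g(x) = 8x^2

D f = 4x^2 + 1/3
θ D f = 8x^2


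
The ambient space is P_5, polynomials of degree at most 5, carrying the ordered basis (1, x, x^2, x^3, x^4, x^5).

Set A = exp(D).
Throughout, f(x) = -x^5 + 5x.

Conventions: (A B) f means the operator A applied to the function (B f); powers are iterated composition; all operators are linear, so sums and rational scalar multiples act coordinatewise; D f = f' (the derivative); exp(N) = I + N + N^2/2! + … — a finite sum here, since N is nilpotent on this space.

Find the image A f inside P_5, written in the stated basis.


g(x) = -x^5 - 5x^4 - 10x^3 - 10x^2 + 4

order-1 term: -5x^4 + 5
order-2 term: -10x^3
order-3 term: -10x^2
order-4 term: -5x
order-5 term: -1
the series for exp(D) f terminates at order 5
exp(D) f = -x^5 - 5x^4 - 10x^3 - 10x^2 + 4


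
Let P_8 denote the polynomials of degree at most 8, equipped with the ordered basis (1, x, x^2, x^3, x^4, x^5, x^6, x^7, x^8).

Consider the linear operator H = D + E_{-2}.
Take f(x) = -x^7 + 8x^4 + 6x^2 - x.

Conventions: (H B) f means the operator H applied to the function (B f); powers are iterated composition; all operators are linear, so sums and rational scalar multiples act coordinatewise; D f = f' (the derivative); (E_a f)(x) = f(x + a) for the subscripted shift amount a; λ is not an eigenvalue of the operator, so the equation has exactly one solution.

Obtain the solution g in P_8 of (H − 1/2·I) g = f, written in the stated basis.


g(x) = -2x^7 - 28x^6 + 2256x^4 + 11328x^3 - 29556x^2 - 254674x - 160772

write g with unknown coordinates in the stated basis and equate coefficients in (H − 1/2·I) g = f
solving from the highest basis element down gives g = -2x^7 - 28x^6 + 2256x^4 + 11328x^3 - 29556x^2 - 254674x - 160772
check: H g = -2x^7 - 14x^6 + 1136x^4 + 5664x^3 - 14772x^2 - 127338x - 80386
so H g − 1/2·g = -x^7 + 8x^4 + 6x^2 - x = f ✓


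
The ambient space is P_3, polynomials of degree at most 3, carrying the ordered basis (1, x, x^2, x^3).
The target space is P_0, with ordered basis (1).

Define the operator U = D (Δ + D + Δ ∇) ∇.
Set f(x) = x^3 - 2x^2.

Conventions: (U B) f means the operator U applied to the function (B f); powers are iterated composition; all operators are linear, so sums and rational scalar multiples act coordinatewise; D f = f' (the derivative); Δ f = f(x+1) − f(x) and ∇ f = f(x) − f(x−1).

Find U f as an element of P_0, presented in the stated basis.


g(x) = 12

∇ f = 3x^2 - 7x + 3
Δ ∇ f = 6x - 4
D ∇ f = 6x - 7
∇ ∇ f = 6x - 10
Δ ∇ ∇ f = 6
(Δ + D + Δ ∇) ∇ f = 12x - 5
D (Δ + D + Δ ∇) ∇ f = 12


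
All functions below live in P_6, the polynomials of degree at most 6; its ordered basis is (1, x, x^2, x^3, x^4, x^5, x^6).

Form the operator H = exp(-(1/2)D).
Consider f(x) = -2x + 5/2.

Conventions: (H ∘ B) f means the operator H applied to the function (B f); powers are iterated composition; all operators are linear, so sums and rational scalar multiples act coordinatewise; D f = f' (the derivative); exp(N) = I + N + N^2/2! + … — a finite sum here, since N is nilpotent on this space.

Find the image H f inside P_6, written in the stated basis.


order-1 term: 1
the series for exp(-(1/2)D) f terminates at order 1
exp(-(1/2)D) f = -2x + 7/2

the result is g(x) = -2x + 7/2


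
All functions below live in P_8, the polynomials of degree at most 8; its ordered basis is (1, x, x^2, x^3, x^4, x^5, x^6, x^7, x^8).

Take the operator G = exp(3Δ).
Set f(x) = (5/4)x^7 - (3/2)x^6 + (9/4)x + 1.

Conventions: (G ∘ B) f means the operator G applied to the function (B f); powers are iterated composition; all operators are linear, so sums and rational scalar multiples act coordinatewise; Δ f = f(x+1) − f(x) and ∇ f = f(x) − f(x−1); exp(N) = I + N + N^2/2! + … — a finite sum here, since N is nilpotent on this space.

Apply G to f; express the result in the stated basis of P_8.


g(x) = (5/4)x^7 + (99/4)x^6 + 288x^5 + (8895/4)x^4 + (47235/4)x^3 + 42030x^2 + (182559/2)x + 92185

order-1 term: (105/4)x^6 + (207/4)x^5 + (255/4)x^4 + (165/4)x^3 + (45/4)x^2 - (3/4)x + 6
order-2 term: (945/4)x^5 + (3915/4)x^4 + (7785/4)x^3 + (8505/4)x^2 + (4905/4)x + 1161/4
order-3 term: (4725/4)x^4 + (12555/2)x^3 + (56295/4)x^2 + (30375/2)x + 26055/4
order-4 term: (14175/4)x^3 + 19440x^2 + (155115/4)x + 27540
order-5 term: (25515/4)x^2 + (118827/4)x + 74115/2
order-6 term: (25515/4)x + 72171/4
order-7 term: 10935/4
the series for exp(3Δ) f terminates at order 7
exp(3Δ) f = (5/4)x^7 + (99/4)x^6 + 288x^5 + (8895/4)x^4 + (47235/4)x^3 + 42030x^2 + (182559/2)x + 92185


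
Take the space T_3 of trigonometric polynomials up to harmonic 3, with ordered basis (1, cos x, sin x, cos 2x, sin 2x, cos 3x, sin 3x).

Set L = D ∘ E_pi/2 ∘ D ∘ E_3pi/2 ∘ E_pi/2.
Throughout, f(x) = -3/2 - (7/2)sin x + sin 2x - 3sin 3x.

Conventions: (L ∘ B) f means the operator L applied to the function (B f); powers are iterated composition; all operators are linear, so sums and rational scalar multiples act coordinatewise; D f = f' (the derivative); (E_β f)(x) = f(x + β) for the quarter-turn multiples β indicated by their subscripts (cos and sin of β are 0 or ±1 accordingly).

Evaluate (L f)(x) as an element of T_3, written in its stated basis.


E_pi/2 f = -3/2 - (7/2)cos x - sin 2x + 3cos 3x
E_3pi/2 E_pi/2 f = -3/2 - (7/2)sin x + sin 2x - 3sin 3x
D (E_3pi/2 ∘ E_pi/2) f = -(7/2)cos x + 2cos 2x - 9cos 3x
E_pi/2 D (E_3pi/2 ∘ E_pi/2) f = (7/2)sin x - 2cos 2x - 9sin 3x
D (E_pi/2 ∘ D) (E_3pi/2 ∘ E_pi/2) f = (7/2)cos x + 4sin 2x - 27cos 3x

the result is g(x) = (7/2)cos x + 4sin 2x - 27cos 3x


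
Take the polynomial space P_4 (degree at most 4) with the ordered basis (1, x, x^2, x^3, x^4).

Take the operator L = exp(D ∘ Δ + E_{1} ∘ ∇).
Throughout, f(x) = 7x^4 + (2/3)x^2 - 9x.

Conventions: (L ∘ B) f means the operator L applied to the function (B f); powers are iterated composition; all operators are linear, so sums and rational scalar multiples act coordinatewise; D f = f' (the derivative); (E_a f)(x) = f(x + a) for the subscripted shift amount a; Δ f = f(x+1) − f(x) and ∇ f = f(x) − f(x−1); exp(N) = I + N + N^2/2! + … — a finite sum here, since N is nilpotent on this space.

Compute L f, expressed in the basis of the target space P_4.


order-1 term: 28x^3 + 126x^2 + (340/3)x + 28
order-2 term: 42x^2 + 252x + 905/3
order-3 term: 28x + 126
order-4 term: 7
the series for exp(D ∘ Δ + E_{1} ∘ ∇) f terminates at order 4
exp(D ∘ Δ + E_{1} ∘ ∇) f = 7x^4 + 28x^3 + (506/3)x^2 + (1153/3)x + 1388/3

the image equals g(x) = 7x^4 + 28x^3 + (506/3)x^2 + (1153/3)x + 1388/3


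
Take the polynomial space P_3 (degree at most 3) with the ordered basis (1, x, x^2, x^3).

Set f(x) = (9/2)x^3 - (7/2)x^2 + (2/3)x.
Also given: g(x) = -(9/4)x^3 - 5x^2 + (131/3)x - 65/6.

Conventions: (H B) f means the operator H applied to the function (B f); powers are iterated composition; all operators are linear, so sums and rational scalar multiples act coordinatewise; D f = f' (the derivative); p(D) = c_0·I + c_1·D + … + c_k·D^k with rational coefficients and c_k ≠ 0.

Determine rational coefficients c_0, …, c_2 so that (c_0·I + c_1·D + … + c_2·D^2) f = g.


D^0 f = (9/2)x^3 - (7/2)x^2 + (2/3)x
D^1 f = (27/2)x^2 - 7x + 2/3
D^2 f = 27x - 7
matching coefficients of g against c_0 f + c_1 Df + … from the top degree down determines the c_i
solution: c_0 = -1/2, c_1 = -1/2, c_2 = 3/2

c_0 = -1/2, c_1 = -1/2, c_2 = 3/2


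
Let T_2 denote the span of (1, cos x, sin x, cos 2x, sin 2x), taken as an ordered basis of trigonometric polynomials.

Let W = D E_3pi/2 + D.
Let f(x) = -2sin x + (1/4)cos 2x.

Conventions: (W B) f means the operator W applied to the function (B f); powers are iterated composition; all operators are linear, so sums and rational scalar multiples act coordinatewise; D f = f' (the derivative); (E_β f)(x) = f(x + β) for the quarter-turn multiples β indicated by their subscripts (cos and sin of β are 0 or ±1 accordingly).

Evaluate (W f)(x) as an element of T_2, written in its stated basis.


the result is g(x) = -2cos x - 2sin x

E_3pi/2 f = 2cos x - (1/4)cos 2x
D E_3pi/2 f = -2sin x + (1/2)sin 2x
D f = -2cos x - (1/2)sin 2x
(D E_3pi/2 + D) f = -2cos x - 2sin x


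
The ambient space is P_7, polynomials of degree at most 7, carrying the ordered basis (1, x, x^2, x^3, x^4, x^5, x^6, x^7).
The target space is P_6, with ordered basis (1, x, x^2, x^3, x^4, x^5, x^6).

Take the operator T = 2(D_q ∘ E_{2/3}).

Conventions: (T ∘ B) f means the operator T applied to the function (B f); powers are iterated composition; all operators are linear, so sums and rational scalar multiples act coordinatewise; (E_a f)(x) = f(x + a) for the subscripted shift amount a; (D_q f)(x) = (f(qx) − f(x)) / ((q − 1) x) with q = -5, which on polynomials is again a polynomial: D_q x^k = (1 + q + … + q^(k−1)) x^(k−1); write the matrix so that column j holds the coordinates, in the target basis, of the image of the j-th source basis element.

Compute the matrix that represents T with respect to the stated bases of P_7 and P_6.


the matrix is [[0, 2, 8/3, 8/3, 64/27, 160/81, 128/81, 896/729]; [0, 0, -8, -16, -64/3, -640/27, -640/27, -1792/81]; [0, 0, 0, 42, 112, 560/3, 2240/9, 7840/27]; [0, 0, 0, 0, -208, -2080/3, -4160/3, -58240/27]; [0, 0, 0, 0, 0, 1042, 4168, 29176/3]; [0, 0, 0, 0, 0, 0, -5208, -24304]; [0, 0, 0, 0, 0, 0, 0, 26042]] (rows listed top to bottom)

image of 1: 0
image of x: 2
image of x^2: -8x + 8/3
image of x^3: 42x^2 - 16x + 8/3
image of x^4: -208x^3 + 112x^2 - (64/3)x + 64/27
image of x^5: 1042x^4 - (2080/3)x^3 + (560/3)x^2 - (640/27)x + 160/81
image of x^6: -5208x^5 + 4168x^4 - (4160/3)x^3 + (2240/9)x^2 - (640/27)x + 128/81
image of x^7: 26042x^6 - 24304x^5 + (29176/3)x^4 - (58240/27)x^3 + (7840/27)x^2 - (1792/81)x + 896/729
each image's coordinates form column j of the matrix
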